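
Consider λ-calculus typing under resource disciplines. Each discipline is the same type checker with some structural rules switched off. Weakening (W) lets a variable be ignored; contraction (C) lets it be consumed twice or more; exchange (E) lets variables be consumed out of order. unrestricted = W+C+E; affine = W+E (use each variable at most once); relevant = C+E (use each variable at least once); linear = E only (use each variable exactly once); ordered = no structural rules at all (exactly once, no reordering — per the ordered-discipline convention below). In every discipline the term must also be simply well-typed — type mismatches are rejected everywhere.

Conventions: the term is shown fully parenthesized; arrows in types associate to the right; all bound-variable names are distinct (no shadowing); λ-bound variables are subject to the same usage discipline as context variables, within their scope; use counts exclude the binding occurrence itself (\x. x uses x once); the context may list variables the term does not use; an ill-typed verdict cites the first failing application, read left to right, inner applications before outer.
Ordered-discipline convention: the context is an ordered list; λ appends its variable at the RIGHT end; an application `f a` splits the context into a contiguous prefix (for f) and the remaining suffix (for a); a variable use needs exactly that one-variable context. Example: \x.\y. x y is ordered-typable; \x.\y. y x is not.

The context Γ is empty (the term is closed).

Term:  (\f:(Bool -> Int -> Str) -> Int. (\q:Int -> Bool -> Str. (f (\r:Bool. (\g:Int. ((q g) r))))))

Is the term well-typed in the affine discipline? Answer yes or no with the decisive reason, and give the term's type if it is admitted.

yes — no duplicate uses among f, q, r, g; term : ((Bool -> Int -> Str) -> Int) -> (Int -> Bool -> Str) -> Int
usage: f [bound] ×1, q [bound] ×1, r [bound] ×1, g [bound] ×1
uses in reading order: f, q, g, r
typing: the term checks, with type ((Bool -> Int -> Str) -> Int) -> (Int -> Bool -> Str) -> Int
per-discipline verdicts: ordered ✗ · linear ✓ · affine ✓ · relevant ✓ · unrestricted ✓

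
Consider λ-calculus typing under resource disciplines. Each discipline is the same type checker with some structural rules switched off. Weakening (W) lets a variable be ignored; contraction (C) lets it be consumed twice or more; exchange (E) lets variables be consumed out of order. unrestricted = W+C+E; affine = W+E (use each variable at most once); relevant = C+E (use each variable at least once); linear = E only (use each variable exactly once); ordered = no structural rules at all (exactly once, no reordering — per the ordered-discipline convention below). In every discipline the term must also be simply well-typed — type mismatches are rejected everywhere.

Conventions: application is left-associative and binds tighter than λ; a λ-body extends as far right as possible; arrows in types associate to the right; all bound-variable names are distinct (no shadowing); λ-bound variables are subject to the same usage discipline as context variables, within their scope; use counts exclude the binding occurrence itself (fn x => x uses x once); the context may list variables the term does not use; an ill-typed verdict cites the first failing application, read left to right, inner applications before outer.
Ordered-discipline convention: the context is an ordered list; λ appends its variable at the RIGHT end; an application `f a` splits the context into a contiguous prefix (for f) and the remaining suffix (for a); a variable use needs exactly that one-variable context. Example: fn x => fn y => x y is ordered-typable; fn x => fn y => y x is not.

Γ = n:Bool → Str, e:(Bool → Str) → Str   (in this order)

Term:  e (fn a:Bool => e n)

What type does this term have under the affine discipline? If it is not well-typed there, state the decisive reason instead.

not well-typed under affine — e ×2 used more than once (contraction)
usage: n ×1; e ×2; a (bound) ×0
order of uses: e, e, n
typing: the term checks, with type Str
summary: ordered ✗ | linear ✗ | affine ✗ | relevant ✗ | unrestricted ✓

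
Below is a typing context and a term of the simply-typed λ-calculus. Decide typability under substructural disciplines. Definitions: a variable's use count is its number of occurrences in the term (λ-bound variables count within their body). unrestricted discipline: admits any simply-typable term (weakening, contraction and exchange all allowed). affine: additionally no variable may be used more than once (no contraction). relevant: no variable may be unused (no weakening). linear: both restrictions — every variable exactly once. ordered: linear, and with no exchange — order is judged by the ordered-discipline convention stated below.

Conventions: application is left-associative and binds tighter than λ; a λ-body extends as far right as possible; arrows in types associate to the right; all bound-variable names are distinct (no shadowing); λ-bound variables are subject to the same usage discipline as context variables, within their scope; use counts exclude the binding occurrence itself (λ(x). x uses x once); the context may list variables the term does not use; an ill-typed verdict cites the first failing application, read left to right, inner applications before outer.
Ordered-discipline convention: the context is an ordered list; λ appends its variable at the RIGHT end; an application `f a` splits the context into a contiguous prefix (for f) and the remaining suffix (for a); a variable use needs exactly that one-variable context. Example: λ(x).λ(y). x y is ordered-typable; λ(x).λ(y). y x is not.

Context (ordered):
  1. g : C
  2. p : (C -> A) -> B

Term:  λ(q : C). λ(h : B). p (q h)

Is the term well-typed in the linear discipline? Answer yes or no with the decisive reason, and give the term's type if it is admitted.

no — fails simple typing
counts: g: 0×, p: 1×, q (bound): 1×, h (bound): 1×
use order (left to right): p, q, h
typing: ill-typed: can't apply a value of type C
across the five disciplines: ordered ✗; linear ✗; affine ✗; relevant ✗; unrestricted ✗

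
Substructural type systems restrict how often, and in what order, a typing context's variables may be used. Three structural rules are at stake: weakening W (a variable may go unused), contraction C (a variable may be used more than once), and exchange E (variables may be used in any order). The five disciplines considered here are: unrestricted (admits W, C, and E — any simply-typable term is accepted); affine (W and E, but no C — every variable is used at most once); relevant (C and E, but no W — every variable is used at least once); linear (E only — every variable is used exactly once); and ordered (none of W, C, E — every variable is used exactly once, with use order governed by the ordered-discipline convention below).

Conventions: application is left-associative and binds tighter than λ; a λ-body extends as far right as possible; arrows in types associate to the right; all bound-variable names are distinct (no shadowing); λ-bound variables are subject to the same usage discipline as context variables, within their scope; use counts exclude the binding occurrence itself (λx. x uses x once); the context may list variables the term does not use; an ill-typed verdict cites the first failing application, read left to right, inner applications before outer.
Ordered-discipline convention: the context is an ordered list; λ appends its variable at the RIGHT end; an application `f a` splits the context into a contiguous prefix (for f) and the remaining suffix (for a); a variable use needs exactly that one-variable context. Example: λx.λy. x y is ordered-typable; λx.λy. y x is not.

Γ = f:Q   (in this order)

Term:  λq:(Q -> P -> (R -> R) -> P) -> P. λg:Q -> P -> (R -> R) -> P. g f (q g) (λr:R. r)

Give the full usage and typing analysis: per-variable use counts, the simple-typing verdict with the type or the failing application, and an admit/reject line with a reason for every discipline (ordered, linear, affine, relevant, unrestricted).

use counts: f ×1; q (bound) ×1; g (bound) ×2; r (bound) ×1
use order (left to right): g, f, q, g, r
typing: the term checks, with type ((Q -> P -> (R -> R) -> P) -> P) -> (Q -> P -> (R -> R) -> P) -> P
ordered: ✗, needs contraction — g ×2
linear: ✗, needs contraction — g ×2
affine: ✗, needs contraction — g ×2
relevant: ✓, every one of f, q, g, r appears
unrestricted: ✓, simply typable at ((Q -> P -> (R -> R) -> P) -> P) -> (Q -> P -> (R -> R) -> P) -> P; W, C, E all held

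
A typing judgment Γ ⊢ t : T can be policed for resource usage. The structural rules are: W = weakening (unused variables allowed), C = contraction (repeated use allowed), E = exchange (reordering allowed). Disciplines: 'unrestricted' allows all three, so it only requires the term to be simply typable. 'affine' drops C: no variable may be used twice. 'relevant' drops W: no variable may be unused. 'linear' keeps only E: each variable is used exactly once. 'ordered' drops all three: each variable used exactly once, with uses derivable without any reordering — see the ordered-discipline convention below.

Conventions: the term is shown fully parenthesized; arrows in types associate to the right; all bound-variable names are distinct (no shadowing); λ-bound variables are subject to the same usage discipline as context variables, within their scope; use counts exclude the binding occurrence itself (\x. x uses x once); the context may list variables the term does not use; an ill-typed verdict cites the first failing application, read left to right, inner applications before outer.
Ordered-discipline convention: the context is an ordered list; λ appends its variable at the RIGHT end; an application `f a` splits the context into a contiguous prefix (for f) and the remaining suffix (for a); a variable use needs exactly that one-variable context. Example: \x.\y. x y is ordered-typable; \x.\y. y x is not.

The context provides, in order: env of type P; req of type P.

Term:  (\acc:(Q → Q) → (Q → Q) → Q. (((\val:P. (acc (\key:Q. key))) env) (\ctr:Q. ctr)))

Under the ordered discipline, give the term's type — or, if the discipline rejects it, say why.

not well-typed under ordered — req, val left unused
usage: env: 1; req: 0; acc [bound]: 1; val [bound]: 0; key [bound]: 1; ctr [bound]: 1
order of uses: acc, key, env, ctr
typing: well-typed — term : ((Q → Q) → (Q → Q) → Q) → Q
all disciplines: ordered ✗ · linear ✗ · affine ✓ · relevant ✗ · unrestricted ✓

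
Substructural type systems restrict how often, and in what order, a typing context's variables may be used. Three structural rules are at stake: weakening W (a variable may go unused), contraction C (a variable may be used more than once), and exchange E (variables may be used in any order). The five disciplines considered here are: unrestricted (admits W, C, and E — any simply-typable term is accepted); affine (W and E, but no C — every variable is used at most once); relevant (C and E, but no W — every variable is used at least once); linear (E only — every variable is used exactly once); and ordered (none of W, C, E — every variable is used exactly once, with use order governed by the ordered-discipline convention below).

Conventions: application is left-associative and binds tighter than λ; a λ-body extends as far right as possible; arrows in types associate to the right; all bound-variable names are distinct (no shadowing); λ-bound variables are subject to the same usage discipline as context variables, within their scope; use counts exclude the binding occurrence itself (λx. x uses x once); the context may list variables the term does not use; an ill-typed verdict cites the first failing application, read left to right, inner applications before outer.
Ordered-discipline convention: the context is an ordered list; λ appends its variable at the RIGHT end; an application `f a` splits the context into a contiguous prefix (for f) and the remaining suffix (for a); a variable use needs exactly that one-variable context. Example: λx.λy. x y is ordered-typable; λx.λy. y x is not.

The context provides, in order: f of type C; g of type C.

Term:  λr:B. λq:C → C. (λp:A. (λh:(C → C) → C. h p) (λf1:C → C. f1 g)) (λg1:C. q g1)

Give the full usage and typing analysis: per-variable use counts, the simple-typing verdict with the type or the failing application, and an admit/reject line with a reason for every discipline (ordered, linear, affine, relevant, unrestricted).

counts: f ×0, g ×1, r (λ-bound) ×0, q (λ-bound) ×1, p (λ-bound) ×1, h (λ-bound) ×1, f1 (λ-bound) ×1, g1 (λ-bound) ×1
use order (left to right): h, p, f1, g, q, g1
typing: ill-typed: an argument A mismatches the expected C → C
ordered: ✗, the type mismatch rejects it
linear: ✗, not simply typable
affine: ✗, fails simple typing
relevant: ✗, a type mismatch blocks all five
unrestricted: ✗, the type mismatch rejects it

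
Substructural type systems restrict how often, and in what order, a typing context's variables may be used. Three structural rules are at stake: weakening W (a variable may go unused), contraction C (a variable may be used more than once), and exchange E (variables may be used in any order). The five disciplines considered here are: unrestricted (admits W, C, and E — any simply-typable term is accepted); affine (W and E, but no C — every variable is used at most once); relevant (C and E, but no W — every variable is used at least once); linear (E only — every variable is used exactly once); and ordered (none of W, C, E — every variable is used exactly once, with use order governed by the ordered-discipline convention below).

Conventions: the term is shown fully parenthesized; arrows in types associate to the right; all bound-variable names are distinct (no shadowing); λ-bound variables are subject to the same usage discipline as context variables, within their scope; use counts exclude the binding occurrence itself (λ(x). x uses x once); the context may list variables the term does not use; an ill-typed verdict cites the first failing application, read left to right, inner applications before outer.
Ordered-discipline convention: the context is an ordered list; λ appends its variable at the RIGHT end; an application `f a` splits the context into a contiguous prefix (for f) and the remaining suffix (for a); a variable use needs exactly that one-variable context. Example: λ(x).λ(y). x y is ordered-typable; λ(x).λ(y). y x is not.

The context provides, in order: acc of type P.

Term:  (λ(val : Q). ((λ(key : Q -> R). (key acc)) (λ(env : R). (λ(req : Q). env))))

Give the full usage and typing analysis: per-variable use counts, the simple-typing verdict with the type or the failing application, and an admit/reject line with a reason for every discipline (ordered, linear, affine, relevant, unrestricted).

counts: acc ×1; val (λ-bound) ×0; key (λ-bound) ×1; env (λ-bound) ×1; req (λ-bound) ×0
use order (left to right): key, acc, env
typing: ill-typed: an application expects Q but receives P
ordered: ✗, the type mismatch rejects it
linear: ✗, not simply typable
affine: ✗, fails simple typing
relevant: ✗, a type mismatch blocks all five
unrestricted: ✗, the type mismatch rejects it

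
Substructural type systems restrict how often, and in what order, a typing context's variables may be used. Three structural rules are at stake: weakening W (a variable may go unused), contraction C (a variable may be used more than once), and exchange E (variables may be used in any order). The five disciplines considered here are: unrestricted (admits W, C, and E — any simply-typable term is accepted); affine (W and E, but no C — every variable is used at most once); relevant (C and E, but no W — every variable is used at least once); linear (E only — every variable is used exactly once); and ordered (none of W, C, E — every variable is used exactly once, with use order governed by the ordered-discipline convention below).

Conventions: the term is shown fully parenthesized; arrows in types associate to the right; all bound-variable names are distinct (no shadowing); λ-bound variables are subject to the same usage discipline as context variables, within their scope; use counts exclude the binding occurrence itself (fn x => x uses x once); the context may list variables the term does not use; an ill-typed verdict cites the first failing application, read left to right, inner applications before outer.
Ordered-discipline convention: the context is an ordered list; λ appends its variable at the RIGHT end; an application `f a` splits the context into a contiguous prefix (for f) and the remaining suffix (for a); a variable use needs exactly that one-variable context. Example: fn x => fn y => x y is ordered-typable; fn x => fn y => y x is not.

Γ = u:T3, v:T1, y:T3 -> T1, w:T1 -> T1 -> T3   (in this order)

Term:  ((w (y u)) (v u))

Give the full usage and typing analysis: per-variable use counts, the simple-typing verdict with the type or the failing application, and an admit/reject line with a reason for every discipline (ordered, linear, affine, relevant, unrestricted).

variable uses: u: 2×, v: 1×, y: 1×, w: 1×
use order (left to right): w, y, u, v, u
typing: ill-typed: can't apply a value of type T1
ordered: ✗, a type mismatch blocks all five
linear: ✗, the type mismatch rejects it
affine: ✗, not simply typable
relevant: ✗, fails simple typing
unrestricted: ✗, a type mismatch blocks all five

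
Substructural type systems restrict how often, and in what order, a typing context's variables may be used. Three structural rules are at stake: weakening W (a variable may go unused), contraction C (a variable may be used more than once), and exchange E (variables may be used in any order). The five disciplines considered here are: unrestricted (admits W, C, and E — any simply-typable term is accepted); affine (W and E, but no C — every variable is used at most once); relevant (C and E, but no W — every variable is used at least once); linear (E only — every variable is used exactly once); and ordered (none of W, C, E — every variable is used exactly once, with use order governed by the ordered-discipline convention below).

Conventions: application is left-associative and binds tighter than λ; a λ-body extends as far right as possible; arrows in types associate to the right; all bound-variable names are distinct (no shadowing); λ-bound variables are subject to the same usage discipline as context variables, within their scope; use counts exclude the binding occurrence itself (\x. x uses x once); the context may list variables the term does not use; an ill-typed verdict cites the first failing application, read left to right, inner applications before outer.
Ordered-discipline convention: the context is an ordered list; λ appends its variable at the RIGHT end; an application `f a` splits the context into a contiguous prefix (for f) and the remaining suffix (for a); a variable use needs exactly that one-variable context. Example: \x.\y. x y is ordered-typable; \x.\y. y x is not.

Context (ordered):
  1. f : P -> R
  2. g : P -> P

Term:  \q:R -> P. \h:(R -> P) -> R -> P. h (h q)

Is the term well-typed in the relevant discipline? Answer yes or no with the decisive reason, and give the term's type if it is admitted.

no — unused: f, g — weakening required
usage: f ×0; g ×0; q (λ-bound) ×1; h (λ-bound) ×2
use order (left to right): h, h, q
typing: ✓ — (R -> P) -> ((R -> P) -> R -> P) -> R -> P
all disciplines: ordered ✗ · linear ✗ · affine ✗ · relevant ✗ · unrestricted ✓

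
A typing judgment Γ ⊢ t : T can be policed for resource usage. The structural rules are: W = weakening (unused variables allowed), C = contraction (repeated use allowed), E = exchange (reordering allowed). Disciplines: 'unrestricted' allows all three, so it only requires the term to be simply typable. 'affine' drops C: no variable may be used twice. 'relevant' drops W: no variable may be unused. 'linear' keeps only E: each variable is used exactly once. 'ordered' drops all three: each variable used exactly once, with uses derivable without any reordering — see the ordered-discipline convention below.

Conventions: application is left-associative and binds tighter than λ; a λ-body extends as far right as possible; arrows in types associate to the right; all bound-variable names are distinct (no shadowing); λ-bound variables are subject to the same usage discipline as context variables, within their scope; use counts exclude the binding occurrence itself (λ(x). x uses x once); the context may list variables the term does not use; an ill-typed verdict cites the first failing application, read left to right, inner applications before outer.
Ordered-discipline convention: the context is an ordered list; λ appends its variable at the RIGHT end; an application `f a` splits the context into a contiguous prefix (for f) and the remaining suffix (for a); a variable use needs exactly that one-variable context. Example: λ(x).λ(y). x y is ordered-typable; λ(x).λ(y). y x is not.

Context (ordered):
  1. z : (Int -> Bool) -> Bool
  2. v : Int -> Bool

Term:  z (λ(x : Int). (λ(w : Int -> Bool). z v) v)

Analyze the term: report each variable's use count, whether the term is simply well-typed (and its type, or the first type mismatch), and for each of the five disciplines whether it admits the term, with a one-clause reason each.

use counts: z: 2×; v: 2×; x [bound]: 0×; w [bound]: 0×
uses in reading order: z, z, v, v
typing: well-typed — term : Bool
ordered ✗ (uses contraction: z ×2, v ×2; needs weakening: x, w unused)
linear ✗ (uses contraction: z ×2, v ×2; needs weakening: x, w unused)
affine ✗ (uses contraction: z ×2, v ×2)
relevant ✗ (needs weakening: x, w unused)
unrestricted ✓ (simply typable at Bool; W, C, E all held)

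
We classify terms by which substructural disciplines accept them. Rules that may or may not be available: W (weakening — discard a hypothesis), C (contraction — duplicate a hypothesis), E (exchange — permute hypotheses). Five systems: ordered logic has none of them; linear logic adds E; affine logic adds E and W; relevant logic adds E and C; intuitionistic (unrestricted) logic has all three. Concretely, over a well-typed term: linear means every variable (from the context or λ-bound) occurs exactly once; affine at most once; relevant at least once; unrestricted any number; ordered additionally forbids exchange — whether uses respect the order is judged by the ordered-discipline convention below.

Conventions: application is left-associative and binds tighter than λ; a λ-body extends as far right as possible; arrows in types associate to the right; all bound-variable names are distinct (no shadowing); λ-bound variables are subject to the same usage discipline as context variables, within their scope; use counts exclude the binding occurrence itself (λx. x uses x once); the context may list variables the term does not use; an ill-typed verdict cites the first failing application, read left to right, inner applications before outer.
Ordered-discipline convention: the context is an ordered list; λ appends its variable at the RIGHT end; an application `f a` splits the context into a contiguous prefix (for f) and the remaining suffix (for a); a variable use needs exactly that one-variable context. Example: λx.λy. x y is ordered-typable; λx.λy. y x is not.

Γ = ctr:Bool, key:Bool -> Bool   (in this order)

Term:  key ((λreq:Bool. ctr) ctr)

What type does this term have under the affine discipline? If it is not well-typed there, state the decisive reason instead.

not well-typed under affine — needs contraction — ctr ×2
use counts: ctr: 2×, key: 1×, req (bound): 0×
left-to-right use order: key, ctr, ctr
typing: the term checks, with type Bool
summary: ordered ✗ | linear ✗ | affine ✗ | relevant ✗ | unrestricted ✓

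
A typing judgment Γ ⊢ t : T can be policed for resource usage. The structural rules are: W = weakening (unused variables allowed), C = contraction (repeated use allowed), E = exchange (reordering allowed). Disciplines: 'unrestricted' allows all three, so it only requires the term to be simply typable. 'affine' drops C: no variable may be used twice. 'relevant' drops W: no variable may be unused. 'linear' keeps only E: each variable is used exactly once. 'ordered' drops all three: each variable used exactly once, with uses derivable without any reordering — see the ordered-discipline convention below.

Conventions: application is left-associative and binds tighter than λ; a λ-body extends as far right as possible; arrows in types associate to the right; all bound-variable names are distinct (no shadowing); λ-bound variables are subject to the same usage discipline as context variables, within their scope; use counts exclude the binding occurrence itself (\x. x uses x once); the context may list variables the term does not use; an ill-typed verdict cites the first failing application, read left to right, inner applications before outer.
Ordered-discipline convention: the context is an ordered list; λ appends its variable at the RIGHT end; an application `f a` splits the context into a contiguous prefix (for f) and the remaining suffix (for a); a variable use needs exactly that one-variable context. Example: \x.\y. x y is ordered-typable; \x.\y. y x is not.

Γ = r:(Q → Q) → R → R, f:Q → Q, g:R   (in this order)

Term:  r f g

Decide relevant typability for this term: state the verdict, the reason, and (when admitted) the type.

yes — every one of r, f, g appears; term : R
counts: r=1, f=1, g=1
left-to-right use order: r, f, g
typing: ✓ — R
per-discipline verdicts: ordered ✓ | linear ✓ | affine ✓ | relevant ✓ | unrestricted ✓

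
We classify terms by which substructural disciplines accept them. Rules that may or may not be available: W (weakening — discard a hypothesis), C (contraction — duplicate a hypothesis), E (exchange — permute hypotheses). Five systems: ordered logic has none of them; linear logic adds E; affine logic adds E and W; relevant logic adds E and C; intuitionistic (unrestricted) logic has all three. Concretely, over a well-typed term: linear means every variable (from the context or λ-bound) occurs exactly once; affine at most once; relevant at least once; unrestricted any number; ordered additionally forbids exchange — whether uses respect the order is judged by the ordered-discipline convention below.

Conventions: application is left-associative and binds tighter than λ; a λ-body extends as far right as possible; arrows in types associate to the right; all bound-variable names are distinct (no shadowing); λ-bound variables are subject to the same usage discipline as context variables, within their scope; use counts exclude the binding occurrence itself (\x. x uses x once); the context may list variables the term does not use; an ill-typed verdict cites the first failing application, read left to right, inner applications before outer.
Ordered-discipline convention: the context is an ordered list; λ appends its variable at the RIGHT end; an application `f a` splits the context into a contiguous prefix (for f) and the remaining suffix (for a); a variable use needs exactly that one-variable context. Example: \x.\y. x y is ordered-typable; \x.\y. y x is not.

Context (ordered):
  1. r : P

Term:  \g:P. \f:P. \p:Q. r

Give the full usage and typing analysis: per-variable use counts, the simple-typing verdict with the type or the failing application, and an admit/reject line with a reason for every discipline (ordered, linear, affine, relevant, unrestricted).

use counts: r=1, g [bound]=0, f [bound]=0, p [bound]=0
use order (left to right): r
typing: well-typed at P -> P -> Q -> P
ordered ✗ (unused: g, f, p — weakening required)
linear ✗ (unused: g, f, p — weakening required)
affine ✓ (none of r, g, f, p used more than once)
relevant ✗ (unused: g, f, p — weakening required)
unrestricted ✓ (typability at P -> P -> Q -> P is all that's needed)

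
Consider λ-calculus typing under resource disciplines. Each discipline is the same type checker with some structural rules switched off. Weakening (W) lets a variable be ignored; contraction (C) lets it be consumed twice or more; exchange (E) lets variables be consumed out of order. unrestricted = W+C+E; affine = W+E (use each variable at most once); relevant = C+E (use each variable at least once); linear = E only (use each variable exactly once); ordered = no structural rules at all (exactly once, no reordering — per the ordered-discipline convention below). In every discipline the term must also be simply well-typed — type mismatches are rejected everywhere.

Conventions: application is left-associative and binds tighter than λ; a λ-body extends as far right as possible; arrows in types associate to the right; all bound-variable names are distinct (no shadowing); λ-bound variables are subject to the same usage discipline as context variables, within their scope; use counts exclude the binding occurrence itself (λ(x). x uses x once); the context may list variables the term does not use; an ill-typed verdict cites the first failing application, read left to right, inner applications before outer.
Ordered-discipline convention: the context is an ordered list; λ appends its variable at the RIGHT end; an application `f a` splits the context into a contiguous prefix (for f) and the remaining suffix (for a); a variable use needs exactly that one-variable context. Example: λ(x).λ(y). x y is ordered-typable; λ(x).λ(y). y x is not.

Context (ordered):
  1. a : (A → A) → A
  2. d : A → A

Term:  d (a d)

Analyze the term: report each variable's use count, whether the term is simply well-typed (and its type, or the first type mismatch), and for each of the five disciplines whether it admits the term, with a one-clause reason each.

counts: a ×1, d ×2
use order (left to right): d, a, d
typing: the term checks, with type A
ordered ✗ (needs contraction — d ×2)
linear ✗ (needs contraction — d ×2)
affine ✗ (needs contraction — d ×2)
relevant ✓ (none of a, d goes unused)
unrestricted ✓ (well-typed at A; no restrictions here)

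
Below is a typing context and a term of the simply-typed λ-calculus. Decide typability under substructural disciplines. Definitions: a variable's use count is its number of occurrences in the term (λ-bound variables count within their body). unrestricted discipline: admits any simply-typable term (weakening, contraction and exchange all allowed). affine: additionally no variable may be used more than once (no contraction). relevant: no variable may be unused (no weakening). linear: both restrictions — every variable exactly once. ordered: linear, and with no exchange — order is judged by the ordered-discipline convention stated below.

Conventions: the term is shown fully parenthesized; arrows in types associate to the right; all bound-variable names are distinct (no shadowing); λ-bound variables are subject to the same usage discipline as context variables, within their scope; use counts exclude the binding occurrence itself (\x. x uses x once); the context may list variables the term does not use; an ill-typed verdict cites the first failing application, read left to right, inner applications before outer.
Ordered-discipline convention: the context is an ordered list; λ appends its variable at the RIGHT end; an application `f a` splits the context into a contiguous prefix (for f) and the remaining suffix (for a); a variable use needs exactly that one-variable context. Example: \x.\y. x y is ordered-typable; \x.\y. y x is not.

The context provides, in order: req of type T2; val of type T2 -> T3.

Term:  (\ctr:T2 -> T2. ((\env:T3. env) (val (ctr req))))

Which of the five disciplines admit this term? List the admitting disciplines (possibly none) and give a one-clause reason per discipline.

admitting disciplines: linear, affine, relevant, unrestricted
usage: req: 1; val: 1; ctr (λ-bound): 1; env (λ-bound): 1
use order (left to right): env, val, ctr, req
typing: well-typed — term : (T2 -> T2) -> T3
ordered: ✗, needs exchange: uses follow env, val, ctr, req
linear: ✓, each of req, val, ctr, env used exactly once
affine: ✓, at most one use each (req, val, ctr, env)
relevant: ✓, at least one use each (req, val, ctr, env)
unrestricted: ✓, well-typed at (T2 -> T2) -> T3; no restrictions here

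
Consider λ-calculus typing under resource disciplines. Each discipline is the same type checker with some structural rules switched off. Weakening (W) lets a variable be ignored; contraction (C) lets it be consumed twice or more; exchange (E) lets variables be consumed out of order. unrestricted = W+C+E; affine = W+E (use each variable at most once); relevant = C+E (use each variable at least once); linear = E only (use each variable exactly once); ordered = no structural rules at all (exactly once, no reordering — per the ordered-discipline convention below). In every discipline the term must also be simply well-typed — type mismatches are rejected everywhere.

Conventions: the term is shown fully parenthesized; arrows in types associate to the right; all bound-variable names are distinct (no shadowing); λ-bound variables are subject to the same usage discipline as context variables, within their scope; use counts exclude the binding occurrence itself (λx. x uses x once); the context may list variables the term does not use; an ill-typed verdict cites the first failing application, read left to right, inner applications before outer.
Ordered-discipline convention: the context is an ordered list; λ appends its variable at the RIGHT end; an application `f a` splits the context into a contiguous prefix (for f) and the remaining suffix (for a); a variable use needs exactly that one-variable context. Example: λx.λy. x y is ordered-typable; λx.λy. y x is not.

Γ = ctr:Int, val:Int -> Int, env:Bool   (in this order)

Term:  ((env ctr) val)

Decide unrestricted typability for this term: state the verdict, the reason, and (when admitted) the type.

no — the type mismatch rejects it
use counts: ctr ×1, val ×1, env ×1
order of uses: env, ctr, val
typing: ill-typed: non-function type Bool applied to an argument
across the five disciplines: ordered ✗ | linear ✗ | affine ✗ | relevant ✗ | unrestricted ✗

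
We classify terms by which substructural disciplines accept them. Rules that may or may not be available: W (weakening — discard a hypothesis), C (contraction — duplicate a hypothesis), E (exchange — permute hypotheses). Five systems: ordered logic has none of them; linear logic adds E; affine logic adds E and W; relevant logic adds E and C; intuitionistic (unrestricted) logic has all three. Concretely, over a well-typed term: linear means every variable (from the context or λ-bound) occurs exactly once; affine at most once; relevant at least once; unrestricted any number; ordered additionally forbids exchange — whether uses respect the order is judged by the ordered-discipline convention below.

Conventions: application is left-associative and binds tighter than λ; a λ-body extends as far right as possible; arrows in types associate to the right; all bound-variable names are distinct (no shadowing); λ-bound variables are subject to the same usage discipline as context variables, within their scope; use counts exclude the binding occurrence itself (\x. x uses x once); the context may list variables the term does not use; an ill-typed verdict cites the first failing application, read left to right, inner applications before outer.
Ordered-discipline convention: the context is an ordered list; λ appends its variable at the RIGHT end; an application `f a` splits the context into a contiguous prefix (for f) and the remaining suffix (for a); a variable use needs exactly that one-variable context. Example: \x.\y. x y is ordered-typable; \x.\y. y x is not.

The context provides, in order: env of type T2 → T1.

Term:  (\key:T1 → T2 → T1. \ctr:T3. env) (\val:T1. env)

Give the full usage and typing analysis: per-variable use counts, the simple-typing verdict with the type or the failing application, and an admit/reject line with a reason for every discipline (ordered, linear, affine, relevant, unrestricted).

counts: env: 2; key [bound]: 0; ctr [bound]: 0; val [bound]: 0
use order (left to right): env, env
typing: ✓ — T3 → T2 → T1
ordered: ✗, env ×2 used more than once (contraction); unused: key, ctr, val — weakening required
linear: ✗, env ×2 used more than once (contraction); unused: key, ctr, val — weakening required
affine: ✗, env ×2 used more than once (contraction)
relevant: ✗, unused: key, ctr, val — weakening required
unrestricted: ✓, simply typable at T3 → T2 → T1; W, C, E all held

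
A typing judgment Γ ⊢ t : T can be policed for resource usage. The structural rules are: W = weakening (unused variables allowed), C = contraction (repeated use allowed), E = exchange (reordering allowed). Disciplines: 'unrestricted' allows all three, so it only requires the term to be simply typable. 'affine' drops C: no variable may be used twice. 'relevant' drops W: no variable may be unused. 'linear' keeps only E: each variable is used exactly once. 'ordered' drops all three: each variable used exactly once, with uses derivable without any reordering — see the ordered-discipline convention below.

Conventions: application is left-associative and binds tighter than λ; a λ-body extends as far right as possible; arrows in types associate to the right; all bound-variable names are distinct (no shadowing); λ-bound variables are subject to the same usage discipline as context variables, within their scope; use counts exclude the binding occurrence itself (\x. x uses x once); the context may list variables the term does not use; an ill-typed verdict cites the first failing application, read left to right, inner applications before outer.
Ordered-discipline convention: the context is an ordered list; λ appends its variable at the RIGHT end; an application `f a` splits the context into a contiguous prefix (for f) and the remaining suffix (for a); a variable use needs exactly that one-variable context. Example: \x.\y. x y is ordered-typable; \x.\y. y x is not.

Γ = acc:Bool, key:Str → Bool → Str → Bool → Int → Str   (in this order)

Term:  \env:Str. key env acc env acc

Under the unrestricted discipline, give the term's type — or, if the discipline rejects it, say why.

term : Str → Int → Str
variable uses: acc=2, key=1, env [bound]=2
left-to-right use order: key, env, acc, env, acc
typing: well-typed — term : Str → Int → Str
per-discipline verdicts: ordered ✗; linear ✗; affine ✗; relevant ✓; unrestricted ✓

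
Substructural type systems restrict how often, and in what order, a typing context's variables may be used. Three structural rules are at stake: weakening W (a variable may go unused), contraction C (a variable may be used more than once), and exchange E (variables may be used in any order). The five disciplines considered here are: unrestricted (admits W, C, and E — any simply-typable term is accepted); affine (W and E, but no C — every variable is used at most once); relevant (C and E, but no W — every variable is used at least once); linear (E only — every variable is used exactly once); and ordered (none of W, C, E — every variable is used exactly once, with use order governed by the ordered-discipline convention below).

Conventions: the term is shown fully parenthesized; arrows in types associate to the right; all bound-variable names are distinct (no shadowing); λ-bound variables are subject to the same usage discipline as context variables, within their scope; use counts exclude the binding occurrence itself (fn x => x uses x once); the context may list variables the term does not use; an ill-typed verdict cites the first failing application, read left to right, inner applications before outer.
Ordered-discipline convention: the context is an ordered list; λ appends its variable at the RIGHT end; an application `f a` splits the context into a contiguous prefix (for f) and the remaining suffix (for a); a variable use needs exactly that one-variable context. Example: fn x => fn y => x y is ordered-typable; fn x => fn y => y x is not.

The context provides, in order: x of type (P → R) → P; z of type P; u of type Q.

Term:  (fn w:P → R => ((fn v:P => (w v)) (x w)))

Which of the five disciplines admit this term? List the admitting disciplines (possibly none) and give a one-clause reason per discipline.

admitted in: unrestricted
use counts: x: 1; z: 0; u: 0; w (bound): 2; v (bound): 1
uses in reading order: w, v, x, w
typing: the term checks, with type (P → R) → R
ordered: ✗ — needs contraction — w ×2; unused: z, u — weakening required
linear: ✗ — needs contraction — w ×2; unused: z, u — weakening required
affine: ✗ — needs contraction — w ×2
relevant: ✗ — unused: z, u — weakening required
unrestricted: ✓ — type-checks ((P → R) → R) and nothing is barred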